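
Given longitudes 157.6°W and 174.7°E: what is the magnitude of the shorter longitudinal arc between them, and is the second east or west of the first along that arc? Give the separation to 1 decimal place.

27.7° west

Raw difference: 174.7 − -157.6 = 332.3°.
Normalise into (−180°, 180°]: 332.3° − 360° = -27.7°.
Negative ⇒ the second point lies to the west; separation 27.7°.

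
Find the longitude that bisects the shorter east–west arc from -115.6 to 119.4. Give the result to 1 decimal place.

-178.1°

Signed shortest Δλ from -115.6° to +119.4° is -125.0°.
Midpoint longitude = -115.6° + (-125.0°)/2 = -115.6° − 62.5° = -178.1°.
(The naïve average (-115.6 + +119.4)/2 = 1.9° is on the wrong side of the globe.)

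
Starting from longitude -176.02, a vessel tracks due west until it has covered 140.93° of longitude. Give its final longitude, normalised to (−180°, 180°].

+43.05°

Start at -176.02°; shift −140.93° → -316.95°.
-316.95° lies outside (−180°, 180°]; add 360° → +43.05°.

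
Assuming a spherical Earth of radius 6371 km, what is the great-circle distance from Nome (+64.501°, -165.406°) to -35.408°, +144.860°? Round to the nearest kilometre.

11923 km

Δλ = 144.860 − -165.406 = 310.266°; wrapped into (−180°, 180°]: -49.734°.
Δφ = -35.408 − 64.501 = -99.909°.
a = sin²(Δφ/2) + cos φ₁ · cos φ₂ · sin²(Δλ/2) = 0.648087.
c = 2·atan2(√a, √(1−a)) = 1.87148 rad → d = 6371·c ≈ 11923.21 km.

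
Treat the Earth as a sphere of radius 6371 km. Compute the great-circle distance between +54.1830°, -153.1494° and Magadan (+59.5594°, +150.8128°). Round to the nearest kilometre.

Δλ = 150.8128 − -153.1494 = 303.9622°; wrapped into (−180°, 180°]: -56.0378°.
Δφ = 59.5594 − 54.1830 = 5.3764°.
a = sin²(Δφ/2) + cos φ₁ · cos φ₂ · sin²(Δλ/2) = 0.067628.
c = 2·atan2(√a, √(1−a)) = 0.52615 rad → d = 6371·c ≈ 3352.13 km.

3352 km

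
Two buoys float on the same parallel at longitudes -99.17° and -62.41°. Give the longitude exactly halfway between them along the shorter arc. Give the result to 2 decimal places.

-80.79°

Signed shortest Δλ from -99.17° to -62.41° is +36.76°.
Midpoint longitude = -99.17° + (+36.76°)/2 = -99.17° + 18.38° = -80.79°.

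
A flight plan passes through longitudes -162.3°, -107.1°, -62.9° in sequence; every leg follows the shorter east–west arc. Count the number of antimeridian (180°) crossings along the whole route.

Leg 1: -162.3° → -107.1°, shortest Δλ = 55.2° (east) — does not cross 180°.
Leg 2: -107.1° → -62.9°, shortest Δλ = 44.2° (east) — does not cross 180°.
Total crossings: 0.

0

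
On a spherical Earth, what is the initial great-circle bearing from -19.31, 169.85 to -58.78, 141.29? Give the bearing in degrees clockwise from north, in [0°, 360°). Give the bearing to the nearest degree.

201°

Δλ = 141.29 − 169.85 = -28.56°.
θ = atan2( sin Δλ · cos φ₂ , cos φ₁ · sin φ₂ − sin φ₁ · cos φ₂ · cos Δλ )
  = atan2(-0.24780, -0.65653) = -159.322° → normalised to [0°, 360°): 200.678°.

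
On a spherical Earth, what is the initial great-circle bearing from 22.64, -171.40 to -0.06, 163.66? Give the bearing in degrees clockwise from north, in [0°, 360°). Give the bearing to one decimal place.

Δλ = 163.66 − -171.40 = 335.06°; wrapped into (−180°, 180°]: -24.94°.
θ = atan2( sin Δλ · cos φ₂ , cos φ₁ · sin φ₂ − sin φ₁ · cos φ₂ · cos Δλ )
  = atan2(-0.42167, -0.35001) = -129.695° → normalised to [0°, 360°): 230.305°.

230.3°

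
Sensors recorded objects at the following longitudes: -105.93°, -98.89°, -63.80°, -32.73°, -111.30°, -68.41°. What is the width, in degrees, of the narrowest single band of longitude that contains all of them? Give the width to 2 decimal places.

Sort the longitudes: -111.30°, -105.93°, -98.89°, -68.41°, -63.80°, -32.73°.
Eastward gaps between consecutive values (wrapping around): 5.37°, 7.04°, 30.48°, 4.61°, 31.07°, 281.43°.
Largest gap = 281.43° ⇒ minimal covering band is its complement: 360° − 281.43° = 78.57°.
Band runs from -111.30° eastward to -32.73°.

78.57°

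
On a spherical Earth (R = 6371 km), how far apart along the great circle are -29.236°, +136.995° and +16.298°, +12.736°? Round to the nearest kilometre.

Δλ = 12.736 − 136.995 = -124.259°.
Δφ = 16.298 − -29.236 = 45.534°.
a = sin²(Δφ/2) + cos φ₁ · cos φ₂ · sin²(Δλ/2) = 0.804275.
c = 2·atan2(√a, √(1−a)) = 2.22503 rad → d = 6371·c ≈ 14175.65 km.

14176 km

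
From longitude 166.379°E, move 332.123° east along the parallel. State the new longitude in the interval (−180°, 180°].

138.502°E

Start at +166.379°; shift +332.123° → +498.502°.
+498.502° lies outside (−180°, 180°]; subtract 360° → +138.502°.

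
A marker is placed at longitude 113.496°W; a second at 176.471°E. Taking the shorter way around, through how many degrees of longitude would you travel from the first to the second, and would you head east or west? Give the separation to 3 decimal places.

Raw difference: 176.471 − -113.496 = 289.967°.
Normalise into (−180°, 180°]: 289.967° − 360° = -70.033°.
Negative ⇒ the second point lies to the west; separation 70.033°.

70.033° west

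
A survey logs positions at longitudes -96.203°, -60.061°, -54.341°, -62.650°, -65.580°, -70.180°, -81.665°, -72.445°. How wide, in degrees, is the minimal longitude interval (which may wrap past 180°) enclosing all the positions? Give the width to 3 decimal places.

Sort the longitudes: -96.203°, -81.665°, -72.445°, -70.180°, -65.580°, -62.650°, -60.061°, -54.341°.
Eastward gaps between consecutive values (wrapping around): 14.538°, 9.220°, 2.265°, 4.600°, 2.930°, 2.589°, 5.720°, 318.138°.
Largest gap = 318.138° ⇒ minimal covering band is its complement: 360° − 318.138° = 41.862°.
Band runs from -96.203° eastward to -54.341°.

41.862°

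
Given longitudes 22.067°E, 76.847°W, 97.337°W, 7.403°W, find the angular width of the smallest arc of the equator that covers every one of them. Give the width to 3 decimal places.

Sort the longitudes: -97.337°, -76.847°, -7.403°, +22.067°.
Eastward gaps between consecutive values (wrapping around): 20.490°, 69.444°, 29.470°, 240.596°.
Largest gap = 240.596° ⇒ minimal covering band is its complement: 360° − 240.596° = 119.404°.
Band runs from -97.337° eastward to +22.067°.

119.404°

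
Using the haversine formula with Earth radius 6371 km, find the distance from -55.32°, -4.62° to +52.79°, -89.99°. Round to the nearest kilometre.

14326 km

Δλ = -89.99 − -4.62 = -85.37°.
Δφ = 52.79 − -55.32 = 108.11°.
a = sin²(Δφ/2) + cos φ₁ · cos φ₂ · sin²(Δλ/2) = 0.813579.
c = 2·atan2(√a, √(1−a)) = 2.24870 rad → d = 6371·c ≈ 14326.44 km.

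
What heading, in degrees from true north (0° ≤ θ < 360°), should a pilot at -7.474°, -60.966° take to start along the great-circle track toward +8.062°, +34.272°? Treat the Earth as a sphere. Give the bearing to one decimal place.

82.6°

Δλ = 34.272 − -60.966 = 95.238°.
θ = atan2( sin Δλ · cos φ₂ , cos φ₁ · sin φ₂ − sin φ₁ · cos φ₂ · cos Δλ )
  = atan2(0.98598, 0.12730) = 82.644° → normalised to [0°, 360°): 82.644°.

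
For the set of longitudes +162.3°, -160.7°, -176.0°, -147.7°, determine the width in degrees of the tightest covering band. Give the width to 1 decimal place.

50.0°

Sort the longitudes: -176.0°, -160.7°, -147.7°, +162.3°.
Eastward gaps between consecutive values (wrapping around): 15.3°, 13.0°, 310.0°, 21.7°.
Largest gap = 310.0° ⇒ minimal covering band is its complement: 360° − 310.0° = 50.0°.
Band runs from +162.3° eastward to -147.7°, crossing the antimeridian.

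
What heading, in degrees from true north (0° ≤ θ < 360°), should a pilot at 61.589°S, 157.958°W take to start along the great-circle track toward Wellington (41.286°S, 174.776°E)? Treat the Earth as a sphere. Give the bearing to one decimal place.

Δλ = 174.776 − -157.958 = 332.734°; wrapped into (−180°, 180°]: -27.266°.
θ = atan2( sin Δλ · cos φ₂ , cos φ₁ · sin φ₂ − sin φ₁ · cos φ₂ · cos Δλ )
  = atan2(-0.34424, 0.27355) = -51.528° → normalised to [0°, 360°): 308.472°.

308.5°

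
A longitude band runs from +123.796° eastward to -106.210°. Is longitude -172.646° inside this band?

Band width going east from +123.796° to -106.210°: ((-106.210 − 123.796) mod 360) = 129.994°.
Offset of -172.646° east of the west edge: ((-172.646 − 123.796) mod 360) = 63.558°.
63.558° ≤ 129.994° ⇒ inside.

Yes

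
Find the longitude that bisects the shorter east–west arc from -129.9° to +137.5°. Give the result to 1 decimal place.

Signed shortest Δλ from -129.9° to +137.5° is -92.6°.
Midpoint longitude = -129.9° + (-92.6°)/2 = -129.9° − 46.3° = -176.2°.
(The naïve average (-129.9 + +137.5)/2 = 3.8° is on the wrong side of the globe.)

-176.2°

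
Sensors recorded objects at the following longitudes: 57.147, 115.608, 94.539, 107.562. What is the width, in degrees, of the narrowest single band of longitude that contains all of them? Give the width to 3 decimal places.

Sort the longitudes: +57.147°, +94.539°, +107.562°, +115.608°.
Eastward gaps between consecutive values (wrapping around): 37.392°, 13.023°, 8.046°, 301.539°.
Largest gap = 301.539° ⇒ minimal covering band is its complement: 360° − 301.539° = 58.461°.
Band runs from +57.147° eastward to +115.608°.

58.461°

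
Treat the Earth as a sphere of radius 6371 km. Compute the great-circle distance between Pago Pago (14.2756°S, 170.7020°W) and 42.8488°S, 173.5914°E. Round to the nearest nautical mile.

Δλ = 173.5914 − -170.7020 = 344.2934°; wrapped into (−180°, 180°]: -15.7066°.
Δφ = -42.8488 − -14.2756 = -28.5732°.
a = sin²(Δφ/2) + cos φ₁ · cos φ₂ · sin²(Δλ/2) = 0.074162.
c = 2·atan2(√a, √(1−a)) = 0.55162 rad → d = 6371·c ≈ 3514.37 km ≈ 1897.61 nmi.

1898 nmi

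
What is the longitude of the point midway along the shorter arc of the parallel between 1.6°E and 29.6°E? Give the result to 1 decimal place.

Signed shortest Δλ from +1.6° to +29.6° is +28.0°.
Midpoint longitude = +1.6° + (+28.0°)/2 = +1.6° + 14.0° = +15.6°.

15.6°E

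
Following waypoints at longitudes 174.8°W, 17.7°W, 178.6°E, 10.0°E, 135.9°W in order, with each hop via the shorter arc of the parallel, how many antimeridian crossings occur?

1

Leg 1: -174.8° → -17.7°, shortest Δλ = 157.1° (east) — does not cross 180°.
Leg 2: -17.7° → +178.6°, shortest Δλ = -163.7° (west) — crosses 180°.
Leg 3: +178.6° → +10.0°, shortest Δλ = -168.6° (west) — does not cross 180°.
Leg 4: +10.0° → -135.9°, shortest Δλ = -145.9° (west) — does not cross 180°.
Total crossings: 1.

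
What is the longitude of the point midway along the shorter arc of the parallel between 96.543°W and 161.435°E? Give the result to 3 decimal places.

Signed shortest Δλ from -96.543° to +161.435° is -102.022°.
Midpoint longitude = -96.543° + (-102.022°)/2 = -96.543° − 51.011° = -147.554°.
(The naïve average (-96.543 + +161.435)/2 = 32.446° is on the wrong side of the globe.)

147.554°W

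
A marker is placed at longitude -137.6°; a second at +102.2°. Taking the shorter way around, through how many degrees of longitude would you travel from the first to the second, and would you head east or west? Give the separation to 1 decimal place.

120.2° west

Raw difference: 102.2 − -137.6 = 239.8°.
Normalise into (−180°, 180°]: 239.8° − 360° = -120.2°.
Negative ⇒ the second point lies to the west; separation 120.2°.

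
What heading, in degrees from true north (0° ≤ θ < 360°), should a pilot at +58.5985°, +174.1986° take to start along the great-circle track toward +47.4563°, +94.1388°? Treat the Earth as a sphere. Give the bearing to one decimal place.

293.1°

Δλ = 94.1388 − 174.1986 = -80.0598°.
θ = atan2( sin Δλ · cos φ₂ , cos φ₁ · sin φ₂ − sin φ₁ · cos φ₂ · cos Δλ )
  = atan2(-0.66600, 0.28425) = -66.887° → normalised to [0°, 360°): 293.113°.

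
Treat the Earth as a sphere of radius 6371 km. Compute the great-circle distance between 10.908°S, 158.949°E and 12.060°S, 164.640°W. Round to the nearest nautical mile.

Δλ = -164.640 − 158.949 = -323.589°; wrapped into (−180°, 180°]: 36.411°.
Δφ = -12.060 − -10.908 = -1.152°.
a = sin²(Δφ/2) + cos φ₁ · cos φ₂ · sin²(Δλ/2) = 0.093832.
c = 2·atan2(√a, √(1−a)) = 0.62265 rad → d = 6371·c ≈ 3966.90 km ≈ 2141.96 nmi.

2142 nmi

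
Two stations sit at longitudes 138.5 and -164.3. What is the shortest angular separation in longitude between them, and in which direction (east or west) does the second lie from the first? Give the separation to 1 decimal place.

57.2° east

Raw difference: -164.3 − 138.5 = -302.8°.
Normalise into (−180°, 180°]: -302.8° + 360° = 57.2°.
Positive ⇒ the second point lies to the east; separation 57.2°.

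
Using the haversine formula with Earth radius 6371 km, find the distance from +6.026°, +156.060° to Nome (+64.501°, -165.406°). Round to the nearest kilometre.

Δλ = -165.406 − 156.060 = -321.466°; wrapped into (−180°, 180°]: 38.534°.
Δφ = 64.501 − 6.026 = 58.475°.
a = sin²(Δφ/2) + cos φ₁ · cos φ₂ · sin²(Δλ/2) = 0.285178.
c = 2·atan2(√a, √(1−a)) = 1.12670 rad → d = 6371·c ≈ 7178.20 km.

7178 km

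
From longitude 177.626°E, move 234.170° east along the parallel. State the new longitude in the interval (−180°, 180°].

Start at +177.626°; shift +234.170° → +411.796°.
+411.796° lies outside (−180°, 180°]; subtract 360° → +51.796°.

51.796°E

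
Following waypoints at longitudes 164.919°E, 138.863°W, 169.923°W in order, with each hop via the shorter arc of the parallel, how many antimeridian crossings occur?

1

Leg 1: +164.919° → -138.863°, shortest Δλ = 56.218° (east) — crosses 180°.
Leg 2: -138.863° → -169.923°, shortest Δλ = -31.06° (west) — does not cross 180°.
Total crossings: 1.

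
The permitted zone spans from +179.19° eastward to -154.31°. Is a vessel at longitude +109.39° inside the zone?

Band width going east from +179.19° to -154.31°: ((-154.31 − 179.19) mod 360) = 26.50°.
Offset of +109.39° east of the west edge: ((109.39 − 179.19) mod 360) = 290.20°.
290.20° > 26.50° ⇒ outside.

No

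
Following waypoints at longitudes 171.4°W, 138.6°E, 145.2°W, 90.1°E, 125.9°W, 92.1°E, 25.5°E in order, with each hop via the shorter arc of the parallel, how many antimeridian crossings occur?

5

Leg 1: -171.4° → +138.6°, shortest Δλ = -50.0° (west) — crosses 180°.
Leg 2: +138.6° → -145.2°, shortest Δλ = 76.2° (east) — crosses 180°.
Leg 3: -145.2° → +90.1°, shortest Δλ = -124.7° (west) — crosses 180°.
Leg 4: +90.1° → -125.9°, shortest Δλ = 144.0° (east) — crosses 180°.
Leg 5: -125.9° → +92.1°, shortest Δλ = -142.0° (west) — crosses 180°.
Leg 6: +92.1° → +25.5°, shortest Δλ = -66.6° (west) — does not cross 180°.
Total crossings: 5.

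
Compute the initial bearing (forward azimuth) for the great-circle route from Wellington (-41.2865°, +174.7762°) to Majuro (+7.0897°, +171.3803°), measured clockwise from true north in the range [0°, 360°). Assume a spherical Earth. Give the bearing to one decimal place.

355.5°

Δλ = 171.3803 − 174.7762 = -3.3959°.
θ = atan2( sin Δλ · cos φ₂ , cos φ₁ · sin φ₂ − sin φ₁ · cos φ₂ · cos Δλ )
  = atan2(-0.05878, 0.74637) = -4.503° → normalised to [0°, 360°): 355.497°.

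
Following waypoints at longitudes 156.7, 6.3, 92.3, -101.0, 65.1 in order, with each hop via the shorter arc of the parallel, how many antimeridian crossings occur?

1

Leg 1: +156.7° → +6.3°, shortest Δλ = -150.4° (west) — does not cross 180°.
Leg 2: +6.3° → +92.3°, shortest Δλ = 86.0° (east) — does not cross 180°.
Leg 3: +92.3° → -101.0°, shortest Δλ = 166.7° (east) — crosses 180°.
Leg 4: -101.0° → +65.1°, shortest Δλ = 166.1° (east) — does not cross 180°.
Total crossings: 1.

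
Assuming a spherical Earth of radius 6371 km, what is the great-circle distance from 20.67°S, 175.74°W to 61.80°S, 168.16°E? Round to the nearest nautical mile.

Δλ = 168.16 − -175.74 = 343.90°; wrapped into (−180°, 180°]: -16.10°.
Δφ = -61.80 − -20.67 = -41.13°.
a = sin²(Δφ/2) + cos φ₁ · cos φ₂ · sin²(Δλ/2) = 0.132061.
c = 2·atan2(√a, √(1−a)) = 0.74383 rad → d = 6371·c ≈ 4738.96 km ≈ 2558.84 nmi.

2559 nmi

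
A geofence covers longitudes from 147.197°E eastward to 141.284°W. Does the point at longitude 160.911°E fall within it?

Band width going east from +147.197° to -141.284°: ((-141.284 − 147.197) mod 360) = 71.519°.
Offset of +160.911° east of the west edge: ((160.911 − 147.197) mod 360) = 13.714°.
13.714° ≤ 71.519° ⇒ inside.

Yes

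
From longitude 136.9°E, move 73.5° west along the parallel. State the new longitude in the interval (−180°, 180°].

Start at +136.9°; shift −73.5° → +63.4°.
+63.4° already lies in (−180°, 180°].

63.4°E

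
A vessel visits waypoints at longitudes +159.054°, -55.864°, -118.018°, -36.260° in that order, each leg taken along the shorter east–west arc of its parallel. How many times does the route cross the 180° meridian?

Leg 1: +159.054° → -55.864°, shortest Δλ = 145.082° (east) — crosses 180°.
Leg 2: -55.864° → -118.018°, shortest Δλ = -62.154° (west) — does not cross 180°.
Leg 3: -118.018° → -36.260°, shortest Δλ = 81.758° (east) — does not cross 180°.
Total crossings: 1.

1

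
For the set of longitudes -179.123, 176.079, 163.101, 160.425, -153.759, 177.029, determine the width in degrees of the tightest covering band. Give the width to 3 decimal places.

45.816°

Sort the longitudes: -179.123°, -153.759°, +160.425°, +163.101°, +176.079°, +177.029°.
Eastward gaps between consecutive values (wrapping around): 25.364°, 314.184°, 2.676°, 12.978°, 0.950°, 3.848°.
Largest gap = 314.184° ⇒ minimal covering band is its complement: 360° − 314.184° = 45.816°.
Band runs from +160.425° eastward to -153.759°, crossing the antimeridian.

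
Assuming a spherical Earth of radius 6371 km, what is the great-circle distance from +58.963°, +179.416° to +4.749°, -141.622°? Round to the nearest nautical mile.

Δλ = -141.622 − 179.416 = -321.038°; wrapped into (−180°, 180°]: 38.962°.
Δφ = 4.749 − 58.963 = -54.214°.
a = sin²(Δφ/2) + cos φ₁ · cos φ₂ · sin²(Δλ/2) = 0.264767.
c = 2·atan2(√a, √(1−a)) = 1.08098 rad → d = 6371·c ≈ 6886.90 km ≈ 3718.63 nmi.

3719 nmi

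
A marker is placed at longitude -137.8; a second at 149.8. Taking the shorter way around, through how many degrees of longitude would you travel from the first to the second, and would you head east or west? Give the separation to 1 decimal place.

Raw difference: 149.8 − -137.8 = 287.6°.
Normalise into (−180°, 180°]: 287.6° − 360° = -72.4°.
Negative ⇒ the second point lies to the west; separation 72.4°.

72.4° west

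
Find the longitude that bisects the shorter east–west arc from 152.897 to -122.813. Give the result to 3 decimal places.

Signed shortest Δλ from +152.897° to -122.813° is +84.290°.
Midpoint longitude = +152.897° + (+84.290°)/2 = +152.897° + 42.145° = +195.042°.
Normalise into (−180°, 180°]: -164.958°.
(The naïve average (+152.897 + -122.813)/2 = 15.042° is on the wrong side of the globe.)

-164.958°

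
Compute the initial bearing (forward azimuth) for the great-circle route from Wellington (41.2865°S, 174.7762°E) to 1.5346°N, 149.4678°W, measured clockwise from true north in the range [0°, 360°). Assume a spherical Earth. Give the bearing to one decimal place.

Δλ = -149.4678 − 174.7762 = -324.2440°; wrapped into (−180°, 180°]: 35.7560°.
θ = atan2( sin Δλ · cos φ₂ , cos φ₁ · sin φ₂ − sin φ₁ · cos φ₂ · cos Δλ )
  = atan2(0.58413, 0.55539) = 46.445° → normalised to [0°, 360°): 46.445°.

46.4°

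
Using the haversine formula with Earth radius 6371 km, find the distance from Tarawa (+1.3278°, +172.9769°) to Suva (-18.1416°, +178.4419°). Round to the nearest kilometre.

Δλ = 178.4419 − 172.9769 = 5.4650°.
Δφ = -18.1416 − 1.3278 = -19.4694°.
a = sin²(Δφ/2) + cos φ₁ · cos φ₂ · sin²(Δλ/2) = 0.030749.
c = 2·atan2(√a, √(1−a)) = 0.35253 rad → d = 6371·c ≈ 2245.98 km.

2246 km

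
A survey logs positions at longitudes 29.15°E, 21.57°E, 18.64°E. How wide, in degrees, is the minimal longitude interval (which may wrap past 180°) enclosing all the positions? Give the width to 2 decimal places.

Sort the longitudes: +18.64°, +21.57°, +29.15°.
Eastward gaps between consecutive values (wrapping around): 2.93°, 7.58°, 349.49°.
Largest gap = 349.49° ⇒ minimal covering band is its complement: 360° − 349.49° = 10.51°.
Band runs from +18.64° eastward to +29.15°.

10.51°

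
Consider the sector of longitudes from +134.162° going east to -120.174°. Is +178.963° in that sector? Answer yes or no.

Band width going east from +134.162° to -120.174°: ((-120.174 − 134.162) mod 360) = 105.664°.
Offset of +178.963° east of the west edge: ((178.963 − 134.162) mod 360) = 44.801°.
44.801° ≤ 105.664° ⇒ inside.

Yes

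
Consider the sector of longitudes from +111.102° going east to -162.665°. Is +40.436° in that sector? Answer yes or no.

Band width going east from +111.102° to -162.665°: ((-162.665 − 111.102) mod 360) = 86.233°.
Offset of +40.436° east of the west edge: ((40.436 − 111.102) mod 360) = 289.334°.
289.334° > 86.233° ⇒ outside.

No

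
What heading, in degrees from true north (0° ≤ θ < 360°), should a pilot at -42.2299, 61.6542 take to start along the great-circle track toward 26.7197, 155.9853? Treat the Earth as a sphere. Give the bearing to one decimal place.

72.1°

Δλ = 155.9853 − 61.6542 = 94.3311°.
θ = atan2( sin Δλ · cos φ₂ , cos φ₁ · sin φ₂ − sin φ₁ · cos φ₂ · cos Δλ )
  = atan2(0.89067, 0.28759) = 72.105° → normalised to [0°, 360°): 72.105°.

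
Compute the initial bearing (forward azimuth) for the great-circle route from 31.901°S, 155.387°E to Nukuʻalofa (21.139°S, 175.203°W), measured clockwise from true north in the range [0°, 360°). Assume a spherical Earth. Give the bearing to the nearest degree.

75°

Δλ = -175.203 − 155.387 = -330.590°; wrapped into (−180°, 180°]: 29.410°.
θ = atan2( sin Δλ · cos φ₂ , cos φ₁ · sin φ₂ − sin φ₁ · cos φ₂ · cos Δλ )
  = atan2(0.45801, 0.12321) = 74.943° → normalised to [0°, 360°): 74.943°.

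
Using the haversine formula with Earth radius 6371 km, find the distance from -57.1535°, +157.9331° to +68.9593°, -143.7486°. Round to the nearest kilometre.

Δλ = -143.7486 − 157.9331 = -301.6817°; wrapped into (−180°, 180°]: 58.3183°.
Δφ = 68.9593 − -57.1535 = 126.1128°.
a = sin²(Δφ/2) + cos φ₁ · cos φ₂ · sin²(Δλ/2) = 0.840919.
c = 2·atan2(√a, √(1−a)) = 2.32107 rad → d = 6371·c ≈ 14787.52 km.

14788 km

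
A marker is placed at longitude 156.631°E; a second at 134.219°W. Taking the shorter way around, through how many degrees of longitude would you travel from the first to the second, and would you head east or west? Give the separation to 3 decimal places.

Raw difference: -134.219 − 156.631 = -290.85°.
Normalise into (−180°, 180°]: -290.85° + 360° = 69.15°.
Positive ⇒ the second point lies to the east; separation 69.150°.

69.150° east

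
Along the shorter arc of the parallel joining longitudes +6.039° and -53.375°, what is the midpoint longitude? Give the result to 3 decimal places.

-23.668°

Signed shortest Δλ from +6.039° to -53.375° is -59.414°.
Midpoint longitude = +6.039° + (-59.414°)/2 = +6.039° − 29.707° = -23.668°.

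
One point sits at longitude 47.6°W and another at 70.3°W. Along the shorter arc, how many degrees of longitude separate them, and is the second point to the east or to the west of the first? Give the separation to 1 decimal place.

22.7° west

Raw difference: -70.3 − -47.6 = -22.7°.
Normalise into (−180°, 180°]: -22.7° stays -22.7°.
Negative ⇒ the second point lies to the west; separation 22.7°.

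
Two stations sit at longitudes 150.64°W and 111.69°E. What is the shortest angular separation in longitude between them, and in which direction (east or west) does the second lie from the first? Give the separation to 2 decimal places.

97.67° west

Raw difference: 111.69 − -150.64 = 262.33°.
Normalise into (−180°, 180°]: 262.33° − 360° = -97.67°.
Negative ⇒ the second point lies to the west; separation 97.67°.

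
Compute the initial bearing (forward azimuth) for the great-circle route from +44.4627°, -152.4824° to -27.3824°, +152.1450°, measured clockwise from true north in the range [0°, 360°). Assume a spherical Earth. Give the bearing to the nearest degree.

Δλ = 152.1450 − -152.4824 = 304.6274°; wrapped into (−180°, 180°]: -55.3726°.
θ = atan2( sin Δλ · cos φ₂ , cos φ₁ · sin φ₂ − sin φ₁ · cos φ₂ · cos Δλ )
  = atan2(-0.73067, -0.68168) = -133.013° → normalised to [0°, 360°): 226.987°.

227°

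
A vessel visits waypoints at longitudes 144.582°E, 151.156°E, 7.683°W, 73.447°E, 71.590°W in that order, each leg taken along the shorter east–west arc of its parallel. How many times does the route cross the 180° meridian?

Leg 1: +144.582° → +151.156°, shortest Δλ = 6.574° (east) — does not cross 180°.
Leg 2: +151.156° → -7.683°, shortest Δλ = -158.839° (west) — does not cross 180°.
Leg 3: -7.683° → +73.447°, shortest Δλ = 81.13° (east) — does not cross 180°.
Leg 4: +73.447° → -71.590°, shortest Δλ = -145.037° (west) — does not cross 180°.
Total crossings: 0.

0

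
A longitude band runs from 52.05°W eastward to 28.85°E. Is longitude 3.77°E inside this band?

Band width going east from -52.05° to +28.85°: ((28.85 − -52.05) mod 360) = 80.90°.
Offset of +3.77° east of the west edge: ((3.77 − -52.05) mod 360) = 55.82°.
55.82° ≤ 80.90° ⇒ inside.

Yes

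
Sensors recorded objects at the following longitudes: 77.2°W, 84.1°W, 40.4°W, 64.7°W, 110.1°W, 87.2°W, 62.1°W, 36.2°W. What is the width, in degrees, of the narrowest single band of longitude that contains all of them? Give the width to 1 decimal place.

Sort the longitudes: -110.1°, -87.2°, -84.1°, -77.2°, -64.7°, -62.1°, -40.4°, -36.2°.
Eastward gaps between consecutive values (wrapping around): 22.9°, 3.1°, 6.9°, 12.5°, 2.6°, 21.7°, 4.2°, 286.1°.
Largest gap = 286.1° ⇒ minimal covering band is its complement: 360° − 286.1° = 73.9°.
Band runs from -110.1° eastward to -36.2°.

73.9°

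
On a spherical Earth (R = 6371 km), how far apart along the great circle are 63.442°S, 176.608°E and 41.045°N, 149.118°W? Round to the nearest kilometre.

Δλ = -149.118 − 176.608 = -325.726°; wrapped into (−180°, 180°]: 34.274°.
Δφ = 41.045 − -63.442 = 104.487°.
a = sin²(Δφ/2) + cos φ₁ · cos φ₂ · sin²(Δλ/2) = 0.654357.
c = 2·atan2(√a, √(1−a)) = 1.88464 rad → d = 6371·c ≈ 12007.02 km.

12007 km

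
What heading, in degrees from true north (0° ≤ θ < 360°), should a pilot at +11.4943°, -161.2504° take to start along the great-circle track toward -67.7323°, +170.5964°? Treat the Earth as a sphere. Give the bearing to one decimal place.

Δλ = 170.5964 − -161.2504 = 331.8468°; wrapped into (−180°, 180°]: -28.1532°.
θ = atan2( sin Δλ · cos φ₂ , cos φ₁ · sin φ₂ − sin φ₁ · cos φ₂ · cos Δλ )
  = atan2(-0.17879, -0.97344) = -169.592° → normalised to [0°, 360°): 190.408°.

190.4°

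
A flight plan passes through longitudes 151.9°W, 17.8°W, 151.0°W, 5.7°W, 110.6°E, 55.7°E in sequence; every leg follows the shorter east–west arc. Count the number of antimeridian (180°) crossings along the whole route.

0

Leg 1: -151.9° → -17.8°, shortest Δλ = 134.1° (east) — does not cross 180°.
Leg 2: -17.8° → -151.0°, shortest Δλ = -133.2° (west) — does not cross 180°.
Leg 3: -151.0° → -5.7°, shortest Δλ = 145.3° (east) — does not cross 180°.
Leg 4: -5.7° → +110.6°, shortest Δλ = 116.3° (east) — does not cross 180°.
Leg 5: +110.6° → +55.7°, shortest Δλ = -54.9° (west) — does not cross 180°.
Total crossings: 0.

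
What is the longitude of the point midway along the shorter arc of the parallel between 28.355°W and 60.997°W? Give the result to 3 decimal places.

44.676°W

Signed shortest Δλ from -28.355° to -60.997° is -32.642°.
Midpoint longitude = -28.355° + (-32.642°)/2 = -28.355° − 16.321° = -44.676°.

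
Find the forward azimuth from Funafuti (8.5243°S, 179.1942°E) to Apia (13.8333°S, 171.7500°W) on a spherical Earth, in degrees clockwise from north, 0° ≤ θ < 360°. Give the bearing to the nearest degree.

Δλ = -171.7500 − 179.1942 = -350.9442°; wrapped into (−180°, 180°]: 9.0558°.
θ = atan2( sin Δλ · cos φ₂ , cos φ₁ · sin φ₂ − sin φ₁ · cos φ₂ · cos Δλ )
  = atan2(0.15283, -0.09432) = 121.681° → normalised to [0°, 360°): 121.681°.

122°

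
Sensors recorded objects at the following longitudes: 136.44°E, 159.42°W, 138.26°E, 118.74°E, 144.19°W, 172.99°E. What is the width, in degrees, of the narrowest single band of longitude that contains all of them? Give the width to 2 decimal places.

97.07°

Sort the longitudes: -159.42°, -144.19°, +118.74°, +136.44°, +138.26°, +172.99°.
Eastward gaps between consecutive values (wrapping around): 15.23°, 262.93°, 17.70°, 1.82°, 34.73°, 27.59°.
Largest gap = 262.93° ⇒ minimal covering band is its complement: 360° − 262.93° = 97.07°.
Band runs from +118.74° eastward to -144.19°, crossing the antimeridian.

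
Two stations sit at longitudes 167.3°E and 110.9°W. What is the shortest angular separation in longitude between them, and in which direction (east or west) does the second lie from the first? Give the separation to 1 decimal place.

Raw difference: -110.9 − 167.3 = -278.2°.
Normalise into (−180°, 180°]: -278.2° + 360° = 81.8°.
Positive ⇒ the second point lies to the east; separation 81.8°.

81.8° east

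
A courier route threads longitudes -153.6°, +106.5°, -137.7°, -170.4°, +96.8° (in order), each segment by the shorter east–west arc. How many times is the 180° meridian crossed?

3

Leg 1: -153.6° → +106.5°, shortest Δλ = -99.9° (west) — crosses 180°.
Leg 2: +106.5° → -137.7°, shortest Δλ = 115.8° (east) — crosses 180°.
Leg 3: -137.7° → -170.4°, shortest Δλ = -32.7° (west) — does not cross 180°.
Leg 4: -170.4° → +96.8°, shortest Δλ = -92.8° (west) — crosses 180°.
Total crossings: 3.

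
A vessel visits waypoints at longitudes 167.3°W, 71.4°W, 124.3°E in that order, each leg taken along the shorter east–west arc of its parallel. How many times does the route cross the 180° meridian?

Leg 1: -167.3° → -71.4°, shortest Δλ = 95.9° (east) — does not cross 180°.
Leg 2: -71.4° → +124.3°, shortest Δλ = -164.3° (west) — crosses 180°.
Total crossings: 1.

1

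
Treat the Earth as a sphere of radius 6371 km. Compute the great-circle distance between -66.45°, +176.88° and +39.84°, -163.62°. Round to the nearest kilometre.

Δλ = -163.62 − 176.88 = -340.50°; wrapped into (−180°, 180°]: 19.50°.
Δφ = 39.84 − -66.45 = 106.29°.
a = sin²(Δφ/2) + cos φ₁ · cos φ₂ · sin²(Δλ/2) = 0.649048.
c = 2·atan2(√a, √(1−a)) = 1.87349 rad → d = 6371·c ≈ 11936.03 km.

11936 km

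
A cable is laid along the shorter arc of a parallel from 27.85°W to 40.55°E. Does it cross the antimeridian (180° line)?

Signed shortest Δλ = ((40.55 − -27.85 + 180) mod 360) − 180 = 68.4°.
Going east by 68.4° from -27.85° reaches +40.55° without touching 180°.

No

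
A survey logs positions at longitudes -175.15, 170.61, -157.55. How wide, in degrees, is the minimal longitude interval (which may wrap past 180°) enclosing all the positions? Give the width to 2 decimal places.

31.84°

Sort the longitudes: -175.15°, -157.55°, +170.61°.
Eastward gaps between consecutive values (wrapping around): 17.60°, 328.16°, 14.24°.
Largest gap = 328.16° ⇒ minimal covering band is its complement: 360° − 328.16° = 31.84°.
Band runs from +170.61° eastward to -157.55°, crossing the antimeridian.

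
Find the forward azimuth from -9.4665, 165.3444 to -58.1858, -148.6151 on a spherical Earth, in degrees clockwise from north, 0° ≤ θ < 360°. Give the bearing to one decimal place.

154.0°

Δλ = -148.6151 − 165.3444 = -313.9595°; wrapped into (−180°, 180°]: 46.0405°.
θ = atan2( sin Δλ · cos φ₂ , cos φ₁ · sin φ₂ − sin φ₁ · cos φ₂ · cos Δλ )
  = atan2(0.37947, -0.77800) = 153.999° → normalised to [0°, 360°): 153.999°.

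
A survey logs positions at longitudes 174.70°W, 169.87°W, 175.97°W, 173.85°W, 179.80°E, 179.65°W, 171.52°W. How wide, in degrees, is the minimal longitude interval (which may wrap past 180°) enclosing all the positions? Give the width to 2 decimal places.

10.33°

Sort the longitudes: -179.65°, -175.97°, -174.70°, -173.85°, -171.52°, -169.87°, +179.80°.
Eastward gaps between consecutive values (wrapping around): 3.68°, 1.27°, 0.85°, 2.33°, 1.65°, 349.67°, 0.55°.
Largest gap = 349.67° ⇒ minimal covering band is its complement: 360° − 349.67° = 10.33°.
Band runs from +179.80° eastward to -169.87°, crossing the antimeridian.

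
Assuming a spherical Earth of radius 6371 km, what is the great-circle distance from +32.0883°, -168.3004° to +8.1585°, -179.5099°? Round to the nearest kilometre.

2902 km

Δλ = -179.5099 − -168.3004 = -11.2095°.
Δφ = 8.1585 − 32.0883 = -23.9298°.
a = sin²(Δφ/2) + cos φ₁ · cos φ₂ · sin²(Δλ/2) = 0.050978.
c = 2·atan2(√a, √(1−a)) = 0.45549 rad → d = 6371·c ≈ 2901.95 km.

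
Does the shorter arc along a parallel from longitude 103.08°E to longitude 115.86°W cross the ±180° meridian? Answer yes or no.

Yes

Naïve |-115.86 − 103.08| = 218.94° > 180°, so the shorter arc goes the other way round — across 180°.
Signed shortest Δλ = ((-115.86 − 103.08 + 180) mod 360) − 180 = 141.06°.
Going east by 141.06° from +103.08° passes through 180° before reaching -115.86°.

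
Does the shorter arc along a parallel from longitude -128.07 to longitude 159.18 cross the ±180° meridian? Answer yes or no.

Naïve |159.18 − -128.07| = 287.25° > 180°, so the shorter arc goes the other way round — across 180°.
Signed shortest Δλ = ((159.18 − -128.07 + 180) mod 360) − 180 = -72.75°.
Going west by 72.75° from -128.07° passes through 180° before reaching +159.18°.

Yes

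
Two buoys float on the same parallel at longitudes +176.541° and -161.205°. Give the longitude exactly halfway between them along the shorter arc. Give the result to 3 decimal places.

Signed shortest Δλ from +176.541° to -161.205° is +22.254°.
Midpoint longitude = +176.541° + (+22.254°)/2 = +176.541° + 11.127° = +187.668°.
Normalise into (−180°, 180°]: -172.332°.
(The naïve average (+176.541 + -161.205)/2 = 7.668° is on the wrong side of the globe.)

-172.332°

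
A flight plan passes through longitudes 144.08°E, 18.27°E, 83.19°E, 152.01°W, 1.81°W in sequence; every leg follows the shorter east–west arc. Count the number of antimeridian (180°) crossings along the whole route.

Leg 1: +144.08° → +18.27°, shortest Δλ = -125.81° (west) — does not cross 180°.
Leg 2: +18.27° → +83.19°, shortest Δλ = 64.92° (east) — does not cross 180°.
Leg 3: +83.19° → -152.01°, shortest Δλ = 124.8° (east) — crosses 180°.
Leg 4: -152.01° → -1.81°, shortest Δλ = 150.2° (east) — does not cross 180°.
Total crossings: 1.

1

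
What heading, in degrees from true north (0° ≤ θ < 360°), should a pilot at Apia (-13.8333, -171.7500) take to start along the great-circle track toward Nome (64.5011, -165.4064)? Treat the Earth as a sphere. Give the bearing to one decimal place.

Δλ = -165.4064 − -171.7500 = 6.3436°.
θ = atan2( sin Δλ · cos φ₂ , cos φ₁ · sin φ₂ − sin φ₁ · cos φ₂ · cos Δλ )
  = atan2(0.04757, 0.97871) = 2.782° → normalised to [0°, 360°): 2.782°.

2.8°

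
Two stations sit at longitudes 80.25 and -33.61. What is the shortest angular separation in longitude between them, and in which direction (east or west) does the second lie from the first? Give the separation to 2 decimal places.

113.86° west

Raw difference: -33.61 − 80.25 = -113.86°.
Normalise into (−180°, 180°]: -113.86° stays -113.86°.
Negative ⇒ the second point lies to the west; separation 113.86°.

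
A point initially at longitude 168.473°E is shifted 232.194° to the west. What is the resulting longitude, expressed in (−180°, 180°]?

63.721°W

Start at +168.473°; shift −232.194° → -63.721°.
-63.721° already lies in (−180°, 180°].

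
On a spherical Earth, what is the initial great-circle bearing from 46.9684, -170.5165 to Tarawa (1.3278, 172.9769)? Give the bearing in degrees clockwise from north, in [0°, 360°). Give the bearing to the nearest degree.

203°

Δλ = 172.9769 − -170.5165 = 343.4934°; wrapped into (−180°, 180°]: -16.5066°.
θ = atan2( sin Δλ · cos φ₂ , cos φ₁ · sin φ₂ − sin φ₁ · cos φ₂ · cos Δλ )
  = atan2(-0.28405, -0.68485) = -157.473° → normalised to [0°, 360°): 202.527°.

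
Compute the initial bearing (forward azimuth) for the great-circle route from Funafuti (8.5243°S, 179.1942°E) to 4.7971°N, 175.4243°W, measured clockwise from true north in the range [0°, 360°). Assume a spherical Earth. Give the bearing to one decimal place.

Δλ = -175.4243 − 179.1942 = -354.6185°; wrapped into (−180°, 180°]: 5.3815°.
θ = atan2( sin Δλ · cos φ₂ , cos φ₁ · sin φ₂ − sin φ₁ · cos φ₂ · cos Δλ )
  = atan2(0.09346, 0.22976) = 22.135° → normalised to [0°, 360°): 22.135°.

22.1°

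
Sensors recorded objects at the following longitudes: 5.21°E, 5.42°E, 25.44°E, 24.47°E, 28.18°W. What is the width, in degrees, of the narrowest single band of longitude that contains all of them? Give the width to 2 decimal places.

53.62°

Sort the longitudes: -28.18°, +5.21°, +5.42°, +24.47°, +25.44°.
Eastward gaps between consecutive values (wrapping around): 33.39°, 0.21°, 19.05°, 0.97°, 306.38°.
Largest gap = 306.38° ⇒ minimal covering band is its complement: 360° − 306.38° = 53.62°.
Band runs from -28.18° eastward to +25.44°.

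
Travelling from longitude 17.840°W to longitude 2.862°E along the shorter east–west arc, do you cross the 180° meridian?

No

Signed shortest Δλ = ((2.862 − -17.840 + 180) mod 360) − 180 = 20.702°.
Going east by 20.702° from -17.840° reaches +2.862° without touching 180°.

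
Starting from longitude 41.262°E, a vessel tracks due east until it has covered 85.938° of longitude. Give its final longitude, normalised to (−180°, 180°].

Start at +41.262°; shift +85.938° → +127.200°.
+127.200° already lies in (−180°, 180°].

127.200°E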